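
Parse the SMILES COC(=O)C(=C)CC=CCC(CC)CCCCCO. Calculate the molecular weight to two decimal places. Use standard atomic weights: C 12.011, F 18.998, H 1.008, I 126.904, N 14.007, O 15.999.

First, the molecular formula is C16H28O3 (counting implicit H from valence).
  C: 16 × 12.011 = 192.176
  H: 28 × 1.008 = 28.224
  O: 3 × 15.999 = 47.997
Sum: 16×12.011 + 28×1.008 + 3×15.999 = 268.397 → 268.40 g/mol.

268.40 g/mol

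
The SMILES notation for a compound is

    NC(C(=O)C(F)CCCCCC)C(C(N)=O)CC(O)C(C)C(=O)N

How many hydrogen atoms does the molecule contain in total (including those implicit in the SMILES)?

Walk through each heavy atom and fill implicit hydrogens from standard valence (C 4, N 3, O 2, S 2, halogen 1):
  atom 1: N, bond orders sum to 1 (valence 3) → 2 H
  atom 2: C, bond orders sum to 3 (valence 4) → 1 H
  atom 3: C, bond orders sum to 4 (valence 4) → 0 H
  atom 4: O, bond orders sum to 2 (valence 2) → 0 H
  atom 5: C, bond orders sum to 3 (valence 4) → 1 H
  atom 6: F (halogen, monovalent) → 0 H
  atom 7: C, bond orders sum to 2 (valence 4) → 2 H
  atom 8: C, bond orders sum to 2 (valence 4) → 2 H
  atom 9: C, bond orders sum to 2 (valence 4) → 2 H
  atom 10: C, bond orders sum to 2 (valence 4) → 2 H
  atom 11: C, bond orders sum to 2 (valence 4) → 2 H
  atom 12: C, bond orders sum to 1 (valence 4) → 3 H
  atom 13: C, bond orders sum to 3 (valence 4) → 1 H
  atom 14: C, bond orders sum to 4 (valence 4) → 0 H
  atom 15: N, bond orders sum to 1 (valence 3) → 2 H
  atom 16: O, bond orders sum to 2 (valence 2) → 0 H
  atom 17: C, bond orders sum to 2 (valence 4) → 2 H
  atom 18: C, bond orders sum to 3 (valence 4) → 1 H
  atom 19: O, bond orders sum to 1 (valence 2) → 1 H
  atom 20: C, bond orders sum to 3 (valence 4) → 1 H
  atom 21: C, bond orders sum to 1 (valence 4) → 3 H
  atom 22: C, bond orders sum to 4 (valence 4) → 0 H
  atom 23: O, bond orders sum to 2 (valence 2) → 0 H
  atom 24: N, bond orders sum to 1 (valence 3) → 2 H
Total hydrogens: 30.

30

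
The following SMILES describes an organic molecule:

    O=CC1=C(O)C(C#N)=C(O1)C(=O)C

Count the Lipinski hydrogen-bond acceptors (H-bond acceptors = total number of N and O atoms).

5

N atoms: 1; O atoms: 4.
Lipinski HBA = 1 + 4 = 5.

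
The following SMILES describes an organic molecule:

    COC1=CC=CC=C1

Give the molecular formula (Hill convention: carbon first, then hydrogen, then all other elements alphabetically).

C7H8O

Walk through each heavy atom and fill implicit hydrogens from standard valence (C 4, N 3, O 2, S 2, halogen 1):
  atom 1: C, bond orders sum to 1 (valence 4) → 3 H
  atom 2: O, bond orders sum to 2 (valence 2) → 0 H
  atom 3: C, bond orders sum to 4 (valence 4) → 0 H
  atom 4: C, bond orders sum to 3 (valence 4) → 1 H
  atom 5: C, bond orders sum to 3 (valence 4) → 1 H
  atom 6: C, bond orders sum to 3 (valence 4) → 1 H
  atom 7: C, bond orders sum to 3 (valence 4) → 1 H
  atom 8: C, bond orders sum to 3 (valence 4) → 1 H
Totals → C:7, H:8, O:1.
In Hill order: C7H8O.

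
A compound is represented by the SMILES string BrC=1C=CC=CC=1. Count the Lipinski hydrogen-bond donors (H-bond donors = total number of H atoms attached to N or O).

0

Donors: find every N or O and count the H atoms it carries.
  (no N or O atoms present)
Lipinski HBD = 0.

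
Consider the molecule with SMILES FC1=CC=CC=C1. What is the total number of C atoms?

6

Count every carbon token in the SMILES (each C, including those in ring-closure positions and inside branches).
Carbon count: 6.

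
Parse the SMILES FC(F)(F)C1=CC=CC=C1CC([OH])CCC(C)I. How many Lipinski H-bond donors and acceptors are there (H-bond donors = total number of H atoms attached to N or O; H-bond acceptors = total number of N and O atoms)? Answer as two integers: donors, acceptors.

1, 1

Donors: find every N or O and count the H atoms it carries.
  atom 13 (O): bond orders sum to 1 → 1 H
Lipinski HBD = 1.
Acceptors: N atoms = 0, O atoms = 1 → HBA = 1.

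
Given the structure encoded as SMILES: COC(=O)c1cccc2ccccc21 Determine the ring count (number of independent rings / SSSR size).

2

In SMILES, each pair of matching ring-closure digits denotes one ring-closing bond; the number of such bonds equals the number of independent rings.
Ring-closure bonds here: 2.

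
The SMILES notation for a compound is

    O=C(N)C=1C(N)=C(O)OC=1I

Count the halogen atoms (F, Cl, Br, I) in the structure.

1

Halogen atoms appear at heavy-atom position 11 (1×I).
Other groups present: 1 amide, 1 hydroxyl, 1 primary amine.
Halogen count: 1.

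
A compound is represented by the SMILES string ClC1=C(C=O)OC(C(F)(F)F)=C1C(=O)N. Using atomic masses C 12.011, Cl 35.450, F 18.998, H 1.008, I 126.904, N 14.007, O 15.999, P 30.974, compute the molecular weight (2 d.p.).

First, the molecular formula is C7H3ClF3NO3 (counting implicit H from valence).
  C: 7 × 12.011 = 84.077
  Cl: 1 × 35.450 = 35.450
  F: 3 × 18.998 = 56.994
  H: 3 × 1.008 = 3.024
  N: 1 × 14.007 = 14.007
  O: 3 × 15.999 = 47.997
Sum: 7×12.011 + 1×35.450 + 3×18.998 + 3×1.008 + 1×14.007 + 3×15.999 = 241.549 → 241.55 g/mol.

241.55 g/mol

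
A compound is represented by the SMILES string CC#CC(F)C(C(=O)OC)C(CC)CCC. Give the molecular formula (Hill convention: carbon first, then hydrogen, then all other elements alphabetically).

C13H21FO2

Walk through each heavy atom and fill implicit hydrogens from standard valence (C 4, N 3, O 2, S 2, halogen 1):
  atom 1: C, bond orders sum to 1 (valence 4) → 3 H
  atom 2: C, bond orders sum to 4 (valence 4) → 0 H
  atom 3: C, bond orders sum to 4 (valence 4) → 0 H
  atom 4: C, bond orders sum to 3 (valence 4) → 1 H
  atom 5: F (halogen, monovalent) → 0 H
  atom 6: C, bond orders sum to 3 (valence 4) → 1 H
  atom 7: C, bond orders sum to 4 (valence 4) → 0 H
  atom 8: O, bond orders sum to 2 (valence 2) → 0 H
  atom 9: O, bond orders sum to 2 (valence 2) → 0 H
  atom 10: C, bond orders sum to 1 (valence 4) → 3 H
  atom 11: C, bond orders sum to 3 (valence 4) → 1 H
  atom 12: C, bond orders sum to 2 (valence 4) → 2 H
  atom 13: C, bond orders sum to 1 (valence 4) → 3 H
  atom 14: C, bond orders sum to 2 (valence 4) → 2 H
  atom 15: C, bond orders sum to 2 (valence 4) → 2 H
  atom 16: C, bond orders sum to 1 (valence 4) → 3 H
Totals → C:13, H:21, F:1, O:2.
In Hill order: C13H21FO2.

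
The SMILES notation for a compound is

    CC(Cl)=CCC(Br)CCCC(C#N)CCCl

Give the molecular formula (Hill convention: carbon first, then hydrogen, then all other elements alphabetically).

C12H18BrCl2N

Walk through each heavy atom and fill implicit hydrogens from standard valence (C 4, N 3, O 2, S 2, halogen 1):
  atom 1: C, bond orders sum to 1 (valence 4) → 3 H
  atom 2: C, bond orders sum to 4 (valence 4) → 0 H
  atom 3: Cl (halogen, monovalent) → 0 H
  atom 4: C, bond orders sum to 3 (valence 4) → 1 H
  atom 5: C, bond orders sum to 2 (valence 4) → 2 H
  atom 6: C, bond orders sum to 3 (valence 4) → 1 H
  atom 7: Br (halogen, monovalent) → 0 H
  atom 8: C, bond orders sum to 2 (valence 4) → 2 H
  atom 9: C, bond orders sum to 2 (valence 4) → 2 H
  atom 10: C, bond orders sum to 2 (valence 4) → 2 H
  atom 11: C, bond orders sum to 3 (valence 4) → 1 H
  atom 12: C, bond orders sum to 4 (valence 4) → 0 H
  atom 13: N, bond orders sum to 3 (valence 3) → 0 H
  atom 14: C, bond orders sum to 2 (valence 4) → 2 H
  atom 15: C, bond orders sum to 2 (valence 4) → 2 H
  atom 16: Cl (halogen, monovalent) → 0 H
Totals → C:12, H:18, Br:1, Cl:2, N:1.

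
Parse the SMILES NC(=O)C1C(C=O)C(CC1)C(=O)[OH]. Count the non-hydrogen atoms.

13

Every atom symbol written in the SMILES (organic subset) is one heavy atom; implicit H are not written.
Heavy atoms by element → C:8, N:1, O:4.
Total: 13.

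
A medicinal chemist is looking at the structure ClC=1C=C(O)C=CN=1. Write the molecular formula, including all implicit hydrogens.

C5H4ClNO

Walk through each heavy atom and fill implicit hydrogens from standard valence (C 4, N 3, O 2, S 2, halogen 1):
  atom 1: Cl (halogen, monovalent) → 0 H
  atom 2: C, bond orders sum to 4 (valence 4) → 0 H
  atom 3: C, bond orders sum to 3 (valence 4) → 1 H
  atom 4: C, bond orders sum to 4 (valence 4) → 0 H
  atom 5: O, bond orders sum to 1 (valence 2) → 1 H
  atom 6: C, bond orders sum to 3 (valence 4) → 1 H
  atom 7: C, bond orders sum to 3 (valence 4) → 1 H
  atom 8: N, bond orders sum to 3 (valence 3) → 0 H
Totals → C:5, H:4, Cl:1, N:1, O:1.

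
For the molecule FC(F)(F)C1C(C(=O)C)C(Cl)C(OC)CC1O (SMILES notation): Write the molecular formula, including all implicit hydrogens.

Walk through each heavy atom and fill implicit hydrogens from standard valence (C 4, N 3, O 2, S 2, halogen 1):
  atom 1: F (halogen, monovalent) → 0 H
  atom 2: C, bond orders sum to 4 (valence 4) → 0 H
  atom 3: F (halogen, monovalent) → 0 H
  atom 4: F (halogen, monovalent) → 0 H
  atom 5: C, bond orders sum to 3 (valence 4) → 1 H
  atom 6: C, bond orders sum to 3 (valence 4) → 1 H
  atom 7: C, bond orders sum to 4 (valence 4) → 0 H
  atom 8: O, bond orders sum to 2 (valence 2) → 0 H
  atom 9: C, bond orders sum to 1 (valence 4) → 3 H
  atom 10: C, bond orders sum to 3 (valence 4) → 1 H
  atom 11: Cl (halogen, monovalent) → 0 H
  atom 12: C, bond orders sum to 3 (valence 4) → 1 H
  atom 13: O, bond orders sum to 2 (valence 2) → 0 H
  atom 14: C, bond orders sum to 1 (valence 4) → 3 H
  atom 15: C, bond orders sum to 2 (valence 4) → 2 H
  atom 16: C, bond orders sum to 3 (valence 4) → 1 H
  atom 17: O, bond orders sum to 1 (valence 2) → 1 H
Totals → C:10, H:14, Cl:1, F:3, O:3.
In Hill order: C10H14ClF3O3.

C10H14ClF3O3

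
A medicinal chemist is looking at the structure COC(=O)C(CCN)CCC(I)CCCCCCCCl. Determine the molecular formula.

C15H29ClINO2

Walk through each heavy atom and fill implicit hydrogens from standard valence (C 4, N 3, O 2, S 2, halogen 1):
  atom 1: C, bond orders sum to 1 (valence 4) → 3 H
  atom 2: O, bond orders sum to 2 (valence 2) → 0 H
  atom 3: C, bond orders sum to 4 (valence 4) → 0 H
  atom 4: O, bond orders sum to 2 (valence 2) → 0 H
  atom 5: C, bond orders sum to 3 (valence 4) → 1 H
  atom 6: C, bond orders sum to 2 (valence 4) → 2 H
  atom 7: C, bond orders sum to 2 (valence 4) → 2 H
  atom 8: N, bond orders sum to 1 (valence 3) → 2 H
  atom 9: C, bond orders sum to 2 (valence 4) → 2 H
  atom 10: C, bond orders sum to 2 (valence 4) → 2 H
  atom 11: C, bond orders sum to 3 (valence 4) → 1 H
  atom 12: I (halogen, monovalent) → 0 H
  atom 13: C, bond orders sum to 2 (valence 4) → 2 H
  atom 14: C, bond orders sum to 2 (valence 4) → 2 H
  atom 15: C, bond orders sum to 2 (valence 4) → 2 H
  atom 16: C, bond orders sum to 2 (valence 4) → 2 H
  atom 17: C, bond orders sum to 2 (valence 4) → 2 H
  atom 18: C, bond orders sum to 2 (valence 4) → 2 H
  atom 19: C, bond orders sum to 2 (valence 4) → 2 H
  atom 20: Cl (halogen, monovalent) → 0 H
Totals → C:15, H:29, Cl:1, I:1, N:1, O:2.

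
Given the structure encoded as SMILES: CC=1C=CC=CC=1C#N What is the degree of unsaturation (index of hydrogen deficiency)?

Degree of unsaturation = (number of rings) + (number of π bonds).
Ring closures in the SMILES: 1.
π bonds: 3 double bonds (each 1 DoU), 1 triple bond (each 2 DoU) → 5 DoU from unsaturation.
Total DoU = 1 + 5 = 6.

6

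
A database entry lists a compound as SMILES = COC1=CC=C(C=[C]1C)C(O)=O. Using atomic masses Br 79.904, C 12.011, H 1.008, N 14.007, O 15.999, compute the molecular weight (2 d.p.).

166.18 g/mol

First, the molecular formula is C9H10O3 (counting implicit H from valence).
  C: 9 × 12.011 = 108.099
  H: 10 × 1.008 = 10.080
  O: 3 × 15.999 = 47.997
Sum: 9×12.011 + 10×1.008 + 3×15.999 = 166.176 → 166.18 g/mol.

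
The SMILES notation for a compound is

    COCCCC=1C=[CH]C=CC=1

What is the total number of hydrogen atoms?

14

Walk through each heavy atom and fill implicit hydrogens from standard valence (C 4, N 3, O 2, S 2, halogen 1):
  atom 1: C, bond orders sum to 1 (valence 4) → 3 H
  atom 2: O, bond orders sum to 2 (valence 2) → 0 H
  atom 3: C, bond orders sum to 2 (valence 4) → 2 H
  atom 4: C, bond orders sum to 2 (valence 4) → 2 H
  atom 5: C, bond orders sum to 2 (valence 4) → 2 H
  atom 6: C, bond orders sum to 4 (valence 4) → 0 H
  atom 7: C, bond orders sum to 3 (valence 4) → 1 H
  atom 8: C with explicit H count 1
  atom 9: C, bond orders sum to 3 (valence 4) → 1 H
  atom 10: C, bond orders sum to 3 (valence 4) → 1 H
  atom 11: C, bond orders sum to 3 (valence 4) → 1 H
Total hydrogens: 14.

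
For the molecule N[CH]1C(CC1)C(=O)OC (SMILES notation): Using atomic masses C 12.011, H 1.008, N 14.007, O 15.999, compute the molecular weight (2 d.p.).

129.16 g/mol

First, the molecular formula is C6H11NO2 (counting implicit H from valence).
  C: 6 × 12.011 = 72.066
  H: 11 × 1.008 = 11.088
  N: 1 × 14.007 = 14.007
  O: 2 × 15.999 = 31.998
Sum: 6×12.011 + 11×1.008 + 1×14.007 + 2×15.999 = 129.159 → 129.16 g/mol.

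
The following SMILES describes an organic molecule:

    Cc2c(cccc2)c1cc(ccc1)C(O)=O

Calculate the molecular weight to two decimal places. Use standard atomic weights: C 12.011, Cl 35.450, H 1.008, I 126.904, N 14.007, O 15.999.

212.25 g/mol

First, the molecular formula is C14H12O2 (counting implicit H from valence).
  C: 14 × 12.011 = 168.154
  H: 12 × 1.008 = 12.096
  O: 2 × 15.999 = 31.998
Sum: 14×12.011 + 12×1.008 + 2×15.999 = 212.248 → 212.25 g/mol.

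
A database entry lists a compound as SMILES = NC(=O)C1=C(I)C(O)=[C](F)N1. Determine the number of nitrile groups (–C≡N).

0

Scan the SMILES for the nitrile motif — none present.
Groups that are present: 1 amide, 1 hydroxyl.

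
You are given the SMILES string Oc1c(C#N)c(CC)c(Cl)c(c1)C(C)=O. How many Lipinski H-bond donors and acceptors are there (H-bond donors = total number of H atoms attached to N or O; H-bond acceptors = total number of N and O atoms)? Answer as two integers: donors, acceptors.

1, 3

Donors: find every N or O and count the H atoms it carries.
  atom 1 (O): bond orders sum to 1 → 1 H
  atom 5 (N): bond orders sum to 3 → 0 H
  atom 15 (O): bond orders sum to 2 → 0 H
Lipinski HBD = 1.
Acceptors: N atoms = 1, O atoms = 2 → HBA = 3.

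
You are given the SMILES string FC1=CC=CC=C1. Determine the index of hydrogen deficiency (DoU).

Molecular formula: C6H5F.
DoU = (2C + 2 + N − H − X) / 2, where X is the halogen count and O/S are ignored.
    = (2·6 + 2 + 0 − 5 − 1) / 2 = 8 / 2 = 4.

4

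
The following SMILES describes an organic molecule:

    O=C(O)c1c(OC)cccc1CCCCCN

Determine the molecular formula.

C13H19NO3

Walk through each heavy atom and fill implicit hydrogens from standard valence (C 4, N 3, O 2, S 2, halogen 1); for lowercase aromatic atoms, an aromatic c carries 1 H when it has two neighbours and 0 H with three, and aromatic n carries 0 H:
  atom 1: O, bond orders sum to 2 (valence 2) → 0 H
  atom 2: C, bond orders sum to 4 (valence 4) → 0 H
  atom 3: O, bond orders sum to 1 (valence 2) → 1 H
  atom 4: aromatic c, 3 neighbours → 0 H
  atom 5: aromatic c, 3 neighbours → 0 H
  atom 6: O, bond orders sum to 2 (valence 2) → 0 H
  atom 7: C, bond orders sum to 1 (valence 4) → 3 H
  atom 8: aromatic c, 2 neighbours → 1 H
  atom 9: aromatic c, 2 neighbours → 1 H
  atom 10: aromatic c, 2 neighbours → 1 H
  atom 11: aromatic c, 3 neighbours → 0 H
  atom 12: C, bond orders sum to 2 (valence 4) → 2 H
  atom 13: C, bond orders sum to 2 (valence 4) → 2 H
  atom 14: C, bond orders sum to 2 (valence 4) → 2 H
  atom 15: C, bond orders sum to 2 (valence 4) → 2 H
  atom 16: C, bond orders sum to 2 (valence 4) → 2 H
  atom 17: N, bond orders sum to 1 (valence 3) → 2 H
Totals → C:13, H:19, N:1, O:3.
In Hill order: C13H19NO3.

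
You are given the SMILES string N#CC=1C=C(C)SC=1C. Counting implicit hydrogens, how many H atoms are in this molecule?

Walk through each heavy atom and fill implicit hydrogens from standard valence (C 4, N 3, O 2, S 2, halogen 1):
  atom 1: N, bond orders sum to 3 (valence 3) → 0 H
  atom 2: C, bond orders sum to 4 (valence 4) → 0 H
  atom 3: C, bond orders sum to 4 (valence 4) → 0 H
  atom 4: C, bond orders sum to 3 (valence 4) → 1 H
  atom 5: C, bond orders sum to 4 (valence 4) → 0 H
  atom 6: C, bond orders sum to 1 (valence 4) → 3 H
  atom 7: S, bond orders sum to 2 (valence 2) → 0 H
  atom 8: C, bond orders sum to 4 (valence 4) → 0 H
  atom 9: C, bond orders sum to 1 (valence 4) → 3 H
Total hydrogens: 7.

7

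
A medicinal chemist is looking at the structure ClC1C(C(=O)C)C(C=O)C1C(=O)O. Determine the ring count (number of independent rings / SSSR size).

1

In SMILES, each pair of matching ring-closure digits denotes one ring-closing bond; the number of such bonds equals the number of independent rings.
Ring-closure bonds here: 1.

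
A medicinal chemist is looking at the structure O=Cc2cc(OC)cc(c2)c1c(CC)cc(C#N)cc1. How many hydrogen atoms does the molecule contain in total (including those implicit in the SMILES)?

15

Walk through each heavy atom and fill implicit hydrogens from standard valence (C 4, N 3, O 2, S 2, halogen 1); for lowercase aromatic atoms, an aromatic c carries 1 H when it has two neighbours and 0 H with three, and aromatic n carries 0 H:
  atom 1: O, bond orders sum to 2 (valence 2) → 0 H
  atom 2: C, bond orders sum to 3 (valence 4) → 1 H
  atom 3: aromatic c, 3 neighbours → 0 H
  atom 4: aromatic c, 2 neighbours → 1 H
  atom 5: aromatic c, 3 neighbours → 0 H
  atom 6: O, bond orders sum to 2 (valence 2) → 0 H
  atom 7: C, bond orders sum to 1 (valence 4) → 3 H
  atom 8: aromatic c, 2 neighbours → 1 H
  atom 9: aromatic c, 3 neighbours → 0 H
  atom 10: aromatic c, 2 neighbours → 1 H
  atom 11: aromatic c, 3 neighbours → 0 H
  atom 12: aromatic c, 3 neighbours → 0 H
  atom 13: C, bond orders sum to 2 (valence 4) → 2 H
  atom 14: C, bond orders sum to 1 (valence 4) → 3 H
  atom 15: aromatic c, 2 neighbours → 1 H
  atom 16: aromatic c, 3 neighbours → 0 H
  atom 17: C, bond orders sum to 4 (valence 4) → 0 H
  atom 18: N, bond orders sum to 3 (valence 3) → 0 H
  atom 19: aromatic c, 2 neighbours → 1 H
  atom 20: aromatic c, 2 neighbours → 1 H
Total hydrogens: 15.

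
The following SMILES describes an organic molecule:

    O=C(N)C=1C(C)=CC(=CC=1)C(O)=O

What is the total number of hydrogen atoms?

9

Walk through each heavy atom and fill implicit hydrogens from standard valence (C 4, N 3, O 2, S 2, halogen 1):
  atom 1: O, bond orders sum to 2 (valence 2) → 0 H
  atom 2: C, bond orders sum to 4 (valence 4) → 0 H
  atom 3: N, bond orders sum to 1 (valence 3) → 2 H
  atom 4: C, bond orders sum to 4 (valence 4) → 0 H
  atom 5: C, bond orders sum to 4 (valence 4) → 0 H
  atom 6: C, bond orders sum to 1 (valence 4) → 3 H
  atom 7: C, bond orders sum to 3 (valence 4) → 1 H
  atom 8: C, bond orders sum to 4 (valence 4) → 0 H
  atom 9: C, bond orders sum to 3 (valence 4) → 1 H
  atom 10: C, bond orders sum to 3 (valence 4) → 1 H
  atom 11: C, bond orders sum to 4 (valence 4) → 0 H
  atom 12: O, bond orders sum to 1 (valence 2) → 1 H
  atom 13: O, bond orders sum to 2 (valence 2) → 0 H
Total hydrogens: 9.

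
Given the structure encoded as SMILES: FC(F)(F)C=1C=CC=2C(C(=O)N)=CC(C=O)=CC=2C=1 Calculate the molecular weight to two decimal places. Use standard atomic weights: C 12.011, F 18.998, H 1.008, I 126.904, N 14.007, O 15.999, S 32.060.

267.21 g/mol

First, the molecular formula is C13H8F3NO2 (counting implicit H from valence).
  C: 13 × 12.011 = 156.143
  F: 3 × 18.998 = 56.994
  H: 8 × 1.008 = 8.064
  N: 1 × 14.007 = 14.007
  O: 2 × 15.999 = 31.998
Sum: 13×12.011 + 3×18.998 + 8×1.008 + 1×14.007 + 2×15.999 = 267.206 → 267.21 g/mol.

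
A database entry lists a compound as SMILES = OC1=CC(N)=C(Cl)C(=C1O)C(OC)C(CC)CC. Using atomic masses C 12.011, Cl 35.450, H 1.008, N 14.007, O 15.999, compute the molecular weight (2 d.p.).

273.76 g/mol

First, the molecular formula is C13H20ClNO3 (counting implicit H from valence).
  C: 13 × 12.011 = 156.143
  Cl: 1 × 35.450 = 35.450
  H: 20 × 1.008 = 20.160
  N: 1 × 14.007 = 14.007
  O: 3 × 15.999 = 47.997
Sum: 13×12.011 + 1×35.450 + 20×1.008 + 1×14.007 + 3×15.999 = 273.757 → 273.76 g/mol.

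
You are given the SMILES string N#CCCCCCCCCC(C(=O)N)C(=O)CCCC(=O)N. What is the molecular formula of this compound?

Walk through each heavy atom and fill implicit hydrogens from standard valence (C 4, N 3, O 2, S 2, halogen 1):
  atom 1: N, bond orders sum to 3 (valence 3) → 0 H
  atom 2: C, bond orders sum to 4 (valence 4) → 0 H
  atom 3: C, bond orders sum to 2 (valence 4) → 2 H
  atom 4: C, bond orders sum to 2 (valence 4) → 2 H
  atom 5: C, bond orders sum to 2 (valence 4) → 2 H
  atom 6: C, bond orders sum to 2 (valence 4) → 2 H
  atom 7: C, bond orders sum to 2 (valence 4) → 2 H
  atom 8: C, bond orders sum to 2 (valence 4) → 2 H
  atom 9: C, bond orders sum to 2 (valence 4) → 2 H
  atom 10: C, bond orders sum to 2 (valence 4) → 2 H
  atom 11: C, bond orders sum to 3 (valence 4) → 1 H
  atom 12: C, bond orders sum to 4 (valence 4) → 0 H
  atom 13: O, bond orders sum to 2 (valence 2) → 0 H
  atom 14: N, bond orders sum to 1 (valence 3) → 2 H
  atom 15: C, bond orders sum to 4 (valence 4) → 0 H
  atom 16: O, bond orders sum to 2 (valence 2) → 0 H
  atom 17: C, bond orders sum to 2 (valence 4) → 2 H
  atom 18: C, bond orders sum to 2 (valence 4) → 2 H
  atom 19: C, bond orders sum to 2 (valence 4) → 2 H
  atom 20: C, bond orders sum to 4 (valence 4) → 0 H
  atom 21: O, bond orders sum to 2 (valence 2) → 0 H
  atom 22: N, bond orders sum to 1 (valence 3) → 2 H
Totals → C:16, H:27, N:3, O:3.
In Hill order: C16H27N3O3.

C16H27N3O3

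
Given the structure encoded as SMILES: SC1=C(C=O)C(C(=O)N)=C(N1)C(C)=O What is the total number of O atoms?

3

Scan the SMILES for O atoms (remember two-letter symbols like Cl and Br are single atoms).
Oxygen count: 3.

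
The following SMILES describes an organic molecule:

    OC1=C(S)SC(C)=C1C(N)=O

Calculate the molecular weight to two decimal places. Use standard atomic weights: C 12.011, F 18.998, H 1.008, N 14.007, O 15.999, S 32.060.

189.25 g/mol

First, the molecular formula is C6H7NO2S2 (counting implicit H from valence).
  C: 6 × 12.011 = 72.066
  H: 7 × 1.008 = 7.056
  N: 1 × 14.007 = 14.007
  O: 2 × 15.999 = 31.998
  S: 2 × 32.060 = 64.120
Sum: 6×12.011 + 7×1.008 + 1×14.007 + 2×15.999 + 2×32.060 = 189.247 → 189.25 g/mol.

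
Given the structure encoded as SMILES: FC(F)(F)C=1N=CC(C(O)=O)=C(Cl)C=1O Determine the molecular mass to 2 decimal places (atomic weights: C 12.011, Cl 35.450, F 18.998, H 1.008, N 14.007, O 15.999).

241.55 g/mol

First, the molecular formula is C7H3ClF3NO3 (counting implicit H from valence).
  C: 7 × 12.011 = 84.077
  Cl: 1 × 35.450 = 35.450
  F: 3 × 18.998 = 56.994
  H: 3 × 1.008 = 3.024
  N: 1 × 14.007 = 14.007
  O: 3 × 15.999 = 47.997
Sum: 7×12.011 + 1×35.450 + 3×18.998 + 3×1.008 + 1×14.007 + 3×15.999 = 241.549 → 241.55 g/mol.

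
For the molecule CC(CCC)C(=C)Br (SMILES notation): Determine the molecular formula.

Walk through each heavy atom and fill implicit hydrogens from standard valence (C 4, N 3, O 2, S 2, halogen 1):
  atom 1: C, bond orders sum to 1 (valence 4) → 3 H
  atom 2: C, bond orders sum to 3 (valence 4) → 1 H
  atom 3: C, bond orders sum to 2 (valence 4) → 2 H
  atom 4: C, bond orders sum to 2 (valence 4) → 2 H
  atom 5: C, bond orders sum to 1 (valence 4) → 3 H
  atom 6: C, bond orders sum to 4 (valence 4) → 0 H
  atom 7: C, bond orders sum to 2 (valence 4) → 2 H
  atom 8: Br (halogen, monovalent) → 0 H
Totals → C:7, H:13, Br:1.
In Hill order: C7H13Br.

C7H13Br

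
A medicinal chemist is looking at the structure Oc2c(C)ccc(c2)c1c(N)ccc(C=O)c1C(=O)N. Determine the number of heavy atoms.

20

Every atom symbol written in the SMILES (organic subset) is one heavy atom; implicit H are not written.
Heavy atoms by element → C:15, N:2, O:3.
Total: 20.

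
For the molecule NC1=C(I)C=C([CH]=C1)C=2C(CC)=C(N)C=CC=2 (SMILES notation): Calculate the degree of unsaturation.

Degree of unsaturation = (number of rings) + (number of π bonds).
Ring closures in the SMILES: 2.
π bonds: 6 double bonds (each 1 DoU) → 6 DoU from unsaturation.
Total DoU = 2 + 6 = 8.

8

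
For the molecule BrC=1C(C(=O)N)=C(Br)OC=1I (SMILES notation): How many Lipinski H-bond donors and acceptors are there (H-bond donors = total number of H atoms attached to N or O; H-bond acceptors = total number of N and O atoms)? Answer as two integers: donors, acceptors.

Donors: find every N or O and count the H atoms it carries.
  atom 5 (O): bond orders sum to 2 → 0 H
  atom 6 (N): bond orders sum to 1 → 2 H
  atom 9 (O): bond orders sum to 2 → 0 H
Lipinski HBD = 2.
Acceptors: N atoms = 1, O atoms = 2 → HBA = 3.

2, 3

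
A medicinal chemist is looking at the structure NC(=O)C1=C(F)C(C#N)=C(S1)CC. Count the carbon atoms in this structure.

8

Count every carbon token in the SMILES (each C, including those in ring-closure positions and inside branches).
Carbon count: 8.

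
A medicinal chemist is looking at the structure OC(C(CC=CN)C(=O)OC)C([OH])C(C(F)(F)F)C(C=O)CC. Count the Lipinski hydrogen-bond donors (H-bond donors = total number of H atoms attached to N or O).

Donors: find every N or O and count the H atoms it carries.
  atom 1 (O): bond orders sum to 1 → 1 H
  atom 7 (N): bond orders sum to 1 → 2 H
  atom 9 (O): bond orders sum to 2 → 0 H
  atom 10 (O): bond orders sum to 2 → 0 H
  atom 13 (O): bond orders sum to 1 → 1 H
  atom 21 (O): bond orders sum to 2 → 0 H
Lipinski HBD = 4.

4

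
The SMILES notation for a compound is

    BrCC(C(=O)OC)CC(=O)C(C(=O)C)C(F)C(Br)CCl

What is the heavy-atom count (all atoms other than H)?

Every atom symbol written in the SMILES (organic subset) is one heavy atom; implicit H are not written.
Heavy atoms by element → Br:2, C:12, Cl:1, F:1, O:4.
Total: 20.

20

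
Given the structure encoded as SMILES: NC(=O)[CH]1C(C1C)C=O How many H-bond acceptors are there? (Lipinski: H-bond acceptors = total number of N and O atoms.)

3

N atoms: 1; O atoms: 2.
Lipinski HBA = 1 + 2 = 3.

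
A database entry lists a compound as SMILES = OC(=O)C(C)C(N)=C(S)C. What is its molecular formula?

C6H11NO2S

Walk through each heavy atom and fill implicit hydrogens from standard valence (C 4, N 3, O 2, S 2, halogen 1):
  atom 1: O, bond orders sum to 1 (valence 2) → 1 H
  atom 2: C, bond orders sum to 4 (valence 4) → 0 H
  atom 3: O, bond orders sum to 2 (valence 2) → 0 H
  atom 4: C, bond orders sum to 3 (valence 4) → 1 H
  atom 5: C, bond orders sum to 1 (valence 4) → 3 H
  atom 6: C, bond orders sum to 4 (valence 4) → 0 H
  atom 7: N, bond orders sum to 1 (valence 3) → 2 H
  atom 8: C, bond orders sum to 4 (valence 4) → 0 H
  atom 9: S, bond orders sum to 1 (valence 2) → 1 H
  atom 10: C, bond orders sum to 1 (valence 4) → 3 H
Totals → C:6, H:11, N:1, O:2, S:1.
In Hill order: C6H11NO2S.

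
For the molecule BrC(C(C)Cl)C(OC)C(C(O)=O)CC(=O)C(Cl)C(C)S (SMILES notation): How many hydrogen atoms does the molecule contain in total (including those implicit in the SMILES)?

Walk through each heavy atom and fill implicit hydrogens from standard valence (C 4, N 3, O 2, S 2, halogen 1):
  atom 1: Br (halogen, monovalent) → 0 H
  atom 2: C, bond orders sum to 3 (valence 4) → 1 H
  atom 3: C, bond orders sum to 3 (valence 4) → 1 H
  atom 4: C, bond orders sum to 1 (valence 4) → 3 H
  atom 5: Cl (halogen, monovalent) → 0 H
  atom 6: C, bond orders sum to 3 (valence 4) → 1 H
  atom 7: O, bond orders sum to 2 (valence 2) → 0 H
  atom 8: C, bond orders sum to 1 (valence 4) → 3 H
  atom 9: C, bond orders sum to 3 (valence 4) → 1 H
  atom 10: C, bond orders sum to 4 (valence 4) → 0 H
  atom 11: O, bond orders sum to 1 (valence 2) → 1 H
  atom 12: O, bond orders sum to 2 (valence 2) → 0 H
  atom 13: C, bond orders sum to 2 (valence 4) → 2 H
  atom 14: C, bond orders sum to 4 (valence 4) → 0 H
  atom 15: O, bond orders sum to 2 (valence 2) → 0 H
  atom 16: C, bond orders sum to 3 (valence 4) → 1 H
  atom 17: Cl (halogen, monovalent) → 0 H
  atom 18: C, bond orders sum to 3 (valence 4) → 1 H
  atom 19: C, bond orders sum to 1 (valence 4) → 3 H
  atom 20: S, bond orders sum to 1 (valence 2) → 1 H
Total hydrogens: 19.

19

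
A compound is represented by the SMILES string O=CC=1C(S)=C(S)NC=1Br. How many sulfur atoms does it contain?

2

Scan the SMILES for S atoms (remember two-letter symbols like Cl and Br are single atoms).
Sulfur count: 2.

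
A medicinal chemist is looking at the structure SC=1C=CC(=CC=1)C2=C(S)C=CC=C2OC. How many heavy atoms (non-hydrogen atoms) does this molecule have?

16

Every atom symbol written in the SMILES (organic subset) is one heavy atom; implicit H are not written.
Heavy atoms by element → C:13, O:1, S:2.
Total: 16.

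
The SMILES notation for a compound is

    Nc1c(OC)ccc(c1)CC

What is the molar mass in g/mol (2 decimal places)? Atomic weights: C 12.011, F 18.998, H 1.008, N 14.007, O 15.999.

151.21 g/mol

First, the molecular formula is C9H13NO (counting implicit H from valence).
  C: 9 × 12.011 = 108.099
  H: 13 × 1.008 = 13.104
  N: 1 × 14.007 = 14.007
  O: 1 × 15.999 = 15.999
Sum: 9×12.011 + 13×1.008 + 1×14.007 + 1×15.999 = 151.209 → 151.21 g/mol.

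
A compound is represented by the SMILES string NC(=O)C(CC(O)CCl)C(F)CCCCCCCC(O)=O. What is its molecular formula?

C14H25ClFNO4

Walk through each heavy atom and fill implicit hydrogens from standard valence (C 4, N 3, O 2, S 2, halogen 1):
  atom 1: N, bond orders sum to 1 (valence 3) → 2 H
  atom 2: C, bond orders sum to 4 (valence 4) → 0 H
  atom 3: O, bond orders sum to 2 (valence 2) → 0 H
  atom 4: C, bond orders sum to 3 (valence 4) → 1 H
  atom 5: C, bond orders sum to 2 (valence 4) → 2 H
  atom 6: C, bond orders sum to 3 (valence 4) → 1 H
  atom 7: O, bond orders sum to 1 (valence 2) → 1 H
  atom 8: C, bond orders sum to 2 (valence 4) → 2 H
  atom 9: Cl (halogen, monovalent) → 0 H
  atom 10: C, bond orders sum to 3 (valence 4) → 1 H
  atom 11: F (halogen, monovalent) → 0 H
  atom 12: C, bond orders sum to 2 (valence 4) → 2 H
  atom 13: C, bond orders sum to 2 (valence 4) → 2 H
  atom 14: C, bond orders sum to 2 (valence 4) → 2 H
  atom 15: C, bond orders sum to 2 (valence 4) → 2 H
  atom 16: C, bond orders sum to 2 (valence 4) → 2 H
  atom 17: C, bond orders sum to 2 (valence 4) → 2 H
  atom 18: C, bond orders sum to 2 (valence 4) → 2 H
  atom 19: C, bond orders sum to 4 (valence 4) → 0 H
  atom 20: O, bond orders sum to 1 (valence 2) → 1 H
  atom 21: O, bond orders sum to 2 (valence 2) → 0 H
Totals → C:14, H:25, Cl:1, F:1, N:1, O:4.
In Hill order: C14H25ClFNO4.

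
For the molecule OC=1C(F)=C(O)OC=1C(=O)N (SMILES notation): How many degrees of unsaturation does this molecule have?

4

Degree of unsaturation = (number of rings) + (number of π bonds).
Ring closures in the SMILES: 1.
π bonds: 3 double bonds (each 1 DoU) → 3 DoU from unsaturation.
Total DoU = 1 + 3 = 4.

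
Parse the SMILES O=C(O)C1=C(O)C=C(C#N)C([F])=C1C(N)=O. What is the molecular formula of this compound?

C9H5FN2O4

Walk through each heavy atom and fill implicit hydrogens from standard valence (C 4, N 3, O 2, S 2, halogen 1):
  atom 1: O, bond orders sum to 2 (valence 2) → 0 H
  atom 2: C, bond orders sum to 4 (valence 4) → 0 H
  atom 3: O, bond orders sum to 1 (valence 2) → 1 H
  atom 4: C, bond orders sum to 4 (valence 4) → 0 H
  atom 5: C, bond orders sum to 4 (valence 4) → 0 H
  atom 6: O, bond orders sum to 1 (valence 2) → 1 H
  atom 7: C, bond orders sum to 3 (valence 4) → 1 H
  atom 8: C, bond orders sum to 4 (valence 4) → 0 H
  atom 9: C, bond orders sum to 4 (valence 4) → 0 H
  atom 10: N, bond orders sum to 3 (valence 3) → 0 H
  atom 11: C, bond orders sum to 4 (valence 4) → 0 H
  atom 12: F with explicit H count 0
  atom 13: C, bond orders sum to 4 (valence 4) → 0 H
  atom 14: C, bond orders sum to 4 (valence 4) → 0 H
  atom 15: N, bond orders sum to 1 (valence 3) → 2 H
  atom 16: O, bond orders sum to 2 (valence 2) → 0 H
Totals → C:9, H:5, F:1, N:2, O:4.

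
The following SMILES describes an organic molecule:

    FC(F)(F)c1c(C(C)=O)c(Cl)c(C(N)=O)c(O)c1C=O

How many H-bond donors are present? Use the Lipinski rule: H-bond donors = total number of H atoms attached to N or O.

3

Donors: find every N or O and count the H atoms it carries.
  atom 9 (O): bond orders sum to 2 → 0 H
  atom 14 (N): bond orders sum to 1 → 2 H
  atom 15 (O): bond orders sum to 2 → 0 H
  atom 17 (O): bond orders sum to 1 → 1 H
  atom 20 (O): bond orders sum to 2 → 0 H
Lipinski HBD = 3.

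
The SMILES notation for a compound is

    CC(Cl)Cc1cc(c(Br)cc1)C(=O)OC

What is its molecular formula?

Walk through each heavy atom and fill implicit hydrogens from standard valence (C 4, N 3, O 2, S 2, halogen 1); for lowercase aromatic atoms, an aromatic c carries 1 H when it has two neighbours and 0 H with three, and aromatic n carries 0 H:
  atom 1: C, bond orders sum to 1 (valence 4) → 3 H
  atom 2: C, bond orders sum to 3 (valence 4) → 1 H
  atom 3: Cl (halogen, monovalent) → 0 H
  atom 4: C, bond orders sum to 2 (valence 4) → 2 H
  atom 5: aromatic c, 3 neighbours → 0 H
  atom 6: aromatic c, 2 neighbours → 1 H
  atom 7: aromatic c, 3 neighbours → 0 H
  atom 8: aromatic c, 3 neighbours → 0 H
  atom 9: Br (halogen, monovalent) → 0 H
  atom 10: aromatic c, 2 neighbours → 1 H
  atom 11: aromatic c, 2 neighbours → 1 H
  atom 12: C, bond orders sum to 4 (valence 4) → 0 H
  atom 13: O, bond orders sum to 2 (valence 2) → 0 H
  atom 14: O, bond orders sum to 2 (valence 2) → 0 H
  atom 15: C, bond orders sum to 1 (valence 4) → 3 H
Totals → C:11, H:12, Br:1, Cl:1, O:2.

C11H12BrClO2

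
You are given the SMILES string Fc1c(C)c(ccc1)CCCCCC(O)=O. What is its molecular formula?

Walk through each heavy atom and fill implicit hydrogens from standard valence (C 4, N 3, O 2, S 2, halogen 1); for lowercase aromatic atoms, an aromatic c carries 1 H when it has two neighbours and 0 H with three, and aromatic n carries 0 H:
  atom 1: F (halogen, monovalent) → 0 H
  atom 2: aromatic c, 3 neighbours → 0 H
  atom 3: aromatic c, 3 neighbours → 0 H
  atom 4: C, bond orders sum to 1 (valence 4) → 3 H
  atom 5: aromatic c, 3 neighbours → 0 H
  atom 6: aromatic c, 2 neighbours → 1 H
  atom 7: aromatic c, 2 neighbours → 1 H
  atom 8: aromatic c, 2 neighbours → 1 H
  atom 9: C, bond orders sum to 2 (valence 4) → 2 H
  atom 10: C, bond orders sum to 2 (valence 4) → 2 H
  atom 11: C, bond orders sum to 2 (valence 4) → 2 H
  atom 12: C, bond orders sum to 2 (valence 4) → 2 H
  atom 13: C, bond orders sum to 2 (valence 4) → 2 H
  atom 14: C, bond orders sum to 4 (valence 4) → 0 H
  atom 15: O, bond orders sum to 1 (valence 2) → 1 H
  atom 16: O, bond orders sum to 2 (valence 2) → 0 H
Totals → C:13, H:17, F:1, O:2.

C13H17FO2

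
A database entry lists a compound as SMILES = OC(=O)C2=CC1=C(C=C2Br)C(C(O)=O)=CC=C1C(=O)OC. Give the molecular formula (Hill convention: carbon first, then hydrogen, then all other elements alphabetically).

Walk through each heavy atom and fill implicit hydrogens from standard valence (C 4, N 3, O 2, S 2, halogen 1):
  atom 1: O, bond orders sum to 1 (valence 2) → 1 H
  atom 2: C, bond orders sum to 4 (valence 4) → 0 H
  atom 3: O, bond orders sum to 2 (valence 2) → 0 H
  atom 4: C, bond orders sum to 4 (valence 4) → 0 H
  atom 5: C, bond orders sum to 3 (valence 4) → 1 H
  atom 6: C, bond orders sum to 4 (valence 4) → 0 H
  atom 7: C, bond orders sum to 4 (valence 4) → 0 H
  atom 8: C, bond orders sum to 3 (valence 4) → 1 H
  atom 9: C, bond orders sum to 4 (valence 4) → 0 H
  atom 10: Br (halogen, monovalent) → 0 H
  atom 11: C, bond orders sum to 4 (valence 4) → 0 H
  atom 12: C, bond orders sum to 4 (valence 4) → 0 H
  atom 13: O, bond orders sum to 1 (valence 2) → 1 H
  atom 14: O, bond orders sum to 2 (valence 2) → 0 H
  atom 15: C, bond orders sum to 3 (valence 4) → 1 H
  atom 16: C, bond orders sum to 3 (valence 4) → 1 H
  atom 17: C, bond orders sum to 4 (valence 4) → 0 H
  atom 18: C, bond orders sum to 4 (valence 4) → 0 H
  atom 19: O, bond orders sum to 2 (valence 2) → 0 H
  atom 20: O, bond orders sum to 2 (valence 2) → 0 H
  atom 21: C, bond orders sum to 1 (valence 4) → 3 H
Totals → C:14, H:9, Br:1, O:6.
In Hill order: C14H9BrO6.

C14H9BrO6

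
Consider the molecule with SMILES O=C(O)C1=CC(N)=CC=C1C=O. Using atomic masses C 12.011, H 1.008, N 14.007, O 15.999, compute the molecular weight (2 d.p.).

165.15 g/mol

First, the molecular formula is C8H7NO3 (counting implicit H from valence).
  C: 8 × 12.011 = 96.088
  H: 7 × 1.008 = 7.056
  N: 1 × 14.007 = 14.007
  O: 3 × 15.999 = 47.997
Sum: 8×12.011 + 7×1.008 + 1×14.007 + 3×15.999 = 165.148 → 165.15 g/mol.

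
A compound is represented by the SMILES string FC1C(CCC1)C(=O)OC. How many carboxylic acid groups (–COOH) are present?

0

Scan the SMILES for the carboxylic acid motif — none present.
Groups that are present: 1 ester.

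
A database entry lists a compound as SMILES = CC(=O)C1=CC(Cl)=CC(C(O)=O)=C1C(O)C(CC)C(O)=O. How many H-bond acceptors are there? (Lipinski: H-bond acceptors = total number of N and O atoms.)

N atoms: 0; O atoms: 6.
Lipinski HBA = 0 + 6 = 6.

6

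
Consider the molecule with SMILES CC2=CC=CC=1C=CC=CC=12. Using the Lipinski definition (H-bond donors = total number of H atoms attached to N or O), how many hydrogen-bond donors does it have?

0

Donors: find every N or O and count the H atoms it carries.
  (no N or O atoms present)
Lipinski HBD = 0.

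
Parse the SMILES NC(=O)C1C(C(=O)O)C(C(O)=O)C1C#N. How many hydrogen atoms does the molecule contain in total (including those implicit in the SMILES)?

Walk through each heavy atom and fill implicit hydrogens from standard valence (C 4, N 3, O 2, S 2, halogen 1):
  atom 1: N, bond orders sum to 1 (valence 3) → 2 H
  atom 2: C, bond orders sum to 4 (valence 4) → 0 H
  atom 3: O, bond orders sum to 2 (valence 2) → 0 H
  atom 4: C, bond orders sum to 3 (valence 4) → 1 H
  atom 5: C, bond orders sum to 3 (valence 4) → 1 H
  atom 6: C, bond orders sum to 4 (valence 4) → 0 H
  atom 7: O, bond orders sum to 2 (valence 2) → 0 H
  atom 8: O, bond orders sum to 1 (valence 2) → 1 H
  atom 9: C, bond orders sum to 3 (valence 4) → 1 H
  atom 10: C, bond orders sum to 4 (valence 4) → 0 H
  atom 11: O, bond orders sum to 1 (valence 2) → 1 H
  atom 12: O, bond orders sum to 2 (valence 2) → 0 H
  atom 13: C, bond orders sum to 3 (valence 4) → 1 H
  atom 14: C, bond orders sum to 4 (valence 4) → 0 H
  atom 15: N, bond orders sum to 3 (valence 3) → 0 H
Total hydrogens: 8.

8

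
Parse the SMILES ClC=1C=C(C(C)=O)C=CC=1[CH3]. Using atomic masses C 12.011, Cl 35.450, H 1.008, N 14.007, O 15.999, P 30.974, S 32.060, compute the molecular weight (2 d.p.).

168.62 g/mol

First, the molecular formula is C9H9ClO (counting implicit H from valence).
  C: 9 × 12.011 = 108.099
  Cl: 1 × 35.450 = 35.450
  H: 9 × 1.008 = 9.072
  O: 1 × 15.999 = 15.999
Sum: 9×12.011 + 1×35.450 + 9×1.008 + 1×15.999 = 168.620 → 168.62 g/mol.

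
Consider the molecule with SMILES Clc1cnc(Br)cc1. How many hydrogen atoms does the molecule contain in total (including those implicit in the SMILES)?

3

Walk through each heavy atom and fill implicit hydrogens from standard valence (C 4, N 3, O 2, S 2, halogen 1); for lowercase aromatic atoms, an aromatic c carries 1 H when it has two neighbours and 0 H with three, and aromatic n carries 0 H:
  atom 1: Cl (halogen, monovalent) → 0 H
  atom 2: aromatic c, 3 neighbours → 0 H
  atom 3: aromatic c, 2 neighbours → 1 H
  atom 4: aromatic n, 2 neighbours → 0 H
  atom 5: aromatic c, 3 neighbours → 0 H
  atom 6: Br (halogen, monovalent) → 0 H
  atom 7: aromatic c, 2 neighbours → 1 H
  atom 8: aromatic c, 2 neighbours → 1 H
Total hydrogens: 3.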